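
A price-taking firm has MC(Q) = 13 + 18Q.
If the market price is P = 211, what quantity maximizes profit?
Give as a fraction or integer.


In perfect competition, profit is maximized where P = MC.
211 = 13 + 18Q
198 = 18Q
Q* = 198/18 = 11

11


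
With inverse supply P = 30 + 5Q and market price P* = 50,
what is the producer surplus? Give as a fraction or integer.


Minimum supply price (at Q=0): P_min = 30
Quantity supplied at P* = 50:
Q* = (50 - 30)/5 = 4
PS = (1/2) * Q* * (P* - P_min)
PS = (1/2) * 4 * (50 - 30)
PS = (1/2) * 4 * 20 = 40

40


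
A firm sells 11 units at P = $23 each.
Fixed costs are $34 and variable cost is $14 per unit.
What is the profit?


Total Revenue = P * Q = 23 * 11 = $253
Total Cost = FC + VC*Q = 34 + 14*11 = $188
Profit = TR - TC = 253 - 188 = $65

$65


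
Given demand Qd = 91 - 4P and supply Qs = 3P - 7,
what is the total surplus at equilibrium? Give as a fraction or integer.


Find equilibrium: 91 - 4P = 3P - 7
91 + 7 = 7P
P* = 98/7 = 14
Q* = 3*14 - 7 = 35
Inverse demand: P = 91/4 - Q/4, so P_max = 91/4
Inverse supply: P = 7/3 + Q/3, so P_min = 7/3
CS = (1/2) * 35 * (91/4 - 14) = 1225/8
PS = (1/2) * 35 * (14 - 7/3) = 1225/6
TS = CS + PS = 1225/8 + 1225/6 = 8575/24

8575/24


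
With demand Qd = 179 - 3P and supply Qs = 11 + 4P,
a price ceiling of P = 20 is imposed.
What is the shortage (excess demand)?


At P = 20:
Qd = 179 - 3*20 = 119
Qs = 11 + 4*20 = 91
Shortage = Qd - Qs = 119 - 91 = 28

28


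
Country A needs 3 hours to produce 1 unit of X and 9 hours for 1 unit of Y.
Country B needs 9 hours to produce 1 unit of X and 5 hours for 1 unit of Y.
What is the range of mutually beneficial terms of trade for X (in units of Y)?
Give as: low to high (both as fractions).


Opportunity cost of X for Country A = hours_X / hours_Y = 3/9 = 1/3 units of Y
Opportunity cost of X for Country B = hours_X / hours_Y = 9/5 = 9/5 units of Y
Terms of trade must be between the two opportunity costs.
Range: 1/3 to 9/5

1/3 to 9/5


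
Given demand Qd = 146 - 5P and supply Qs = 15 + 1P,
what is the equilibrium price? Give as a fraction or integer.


At equilibrium, Qd = Qs.
146 - 5P = 15 + 1P
146 - 15 = 5P + 1P
131 = 6P
P* = 131/6 = 131/6

131/6


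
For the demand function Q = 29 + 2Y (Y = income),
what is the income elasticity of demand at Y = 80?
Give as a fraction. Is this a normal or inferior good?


dQ/dY = 2
At Y = 80: Q = 29 + 2*80 = 189
Ey = (dQ/dY)(Y/Q) = 2 * 80 / 189 = 160/189
Since Ey > 0, this is a normal good.

160/189 (normal good)


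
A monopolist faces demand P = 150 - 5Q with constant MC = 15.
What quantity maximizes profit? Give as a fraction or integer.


TR = P*Q = (150 - 5Q)Q = 150Q - 5Q^2
MR = dTR/dQ = 150 - 10Q
Set MR = MC:
150 - 10Q = 15
135 = 10Q
Q* = 135/10 = 27/2

27/2


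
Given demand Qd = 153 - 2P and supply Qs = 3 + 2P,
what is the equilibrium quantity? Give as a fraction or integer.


First find equilibrium price:
153 - 2P = 3 + 2P
P* = 150/4 = 75/2
Then substitute into demand:
Q* = 153 - 2 * 75/2 = 78

78


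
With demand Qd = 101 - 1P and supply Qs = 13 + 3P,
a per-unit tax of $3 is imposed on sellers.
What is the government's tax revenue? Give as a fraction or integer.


With tax on sellers, new supply: Qs' = 13 + 3(P - 3)
= 4 + 3P
New equilibrium quantity:
Q_new = 307/4
Tax revenue = tax * Q_new = 3 * 307/4 = 921/4

921/4


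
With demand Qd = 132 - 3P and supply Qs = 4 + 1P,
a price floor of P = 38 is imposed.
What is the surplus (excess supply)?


At P = 38:
Qd = 132 - 3*38 = 18
Qs = 4 + 1*38 = 42
Surplus = Qs - Qd = 42 - 18 = 24

24


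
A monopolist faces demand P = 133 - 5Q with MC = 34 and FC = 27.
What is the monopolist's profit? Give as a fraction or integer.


MR = MC: 133 - 10Q = 34
Q* = 99/10
P* = 133 - 5*99/10 = 167/2
Profit = (P* - MC)*Q* - FC
= (167/2 - 34)*99/10 - 27
= 99/2*99/10 - 27
= 9801/20 - 27 = 9261/20

9261/20


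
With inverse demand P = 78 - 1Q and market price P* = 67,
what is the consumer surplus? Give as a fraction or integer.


Maximum willingness to pay (at Q=0): P_max = 78
Quantity demanded at P* = 67:
Q* = (78 - 67)/1 = 11
CS = (1/2) * Q* * (P_max - P*)
CS = (1/2) * 11 * (78 - 67)
CS = (1/2) * 11 * 11 = 121/2

121/2


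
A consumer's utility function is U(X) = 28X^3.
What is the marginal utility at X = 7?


MU = dU/dX = 28*3*X^(3-1)
MU = 84*X^2
At X = 7:
MU = 84 * 7^2
MU = 84 * 49 = 4116

4116


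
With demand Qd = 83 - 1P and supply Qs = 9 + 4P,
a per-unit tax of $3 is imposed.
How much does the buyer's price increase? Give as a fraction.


With a per-unit tax, the buyer's price increase depends on relative slopes.
Supply slope: d = 4, Demand slope: b = 1
Buyer's price increase = d * tax / (b + d)
= 4 * 3 / (1 + 4)
= 12 / 5 = 12/5

12/5


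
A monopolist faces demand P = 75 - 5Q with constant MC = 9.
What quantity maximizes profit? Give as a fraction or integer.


TR = P*Q = (75 - 5Q)Q = 75Q - 5Q^2
MR = dTR/dQ = 75 - 10Q
Set MR = MC:
75 - 10Q = 9
66 = 10Q
Q* = 66/10 = 33/5

33/5


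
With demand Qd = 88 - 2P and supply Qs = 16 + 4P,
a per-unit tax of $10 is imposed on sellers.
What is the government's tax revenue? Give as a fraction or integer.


With tax on sellers, new supply: Qs' = 16 + 4(P - 10)
= 4P - 24
New equilibrium quantity:
Q_new = 152/3
Tax revenue = tax * Q_new = 10 * 152/3 = 1520/3

1520/3


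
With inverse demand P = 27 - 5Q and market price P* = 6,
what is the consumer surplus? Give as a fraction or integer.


Maximum willingness to pay (at Q=0): P_max = 27
Quantity demanded at P* = 6:
Q* = (27 - 6)/5 = 21/5
CS = (1/2) * Q* * (P_max - P*)
CS = (1/2) * 21/5 * (27 - 6)
CS = (1/2) * 21/5 * 21 = 441/10

441/10


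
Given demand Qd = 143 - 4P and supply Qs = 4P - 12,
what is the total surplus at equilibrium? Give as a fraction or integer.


Find equilibrium: 143 - 4P = 4P - 12
143 + 12 = 8P
P* = 155/8 = 155/8
Q* = 4*155/8 - 12 = 131/2
Inverse demand: P = 143/4 - Q/4, so P_max = 143/4
Inverse supply: P = 3 + Q/4, so P_min = 3
CS = (1/2) * 131/2 * (143/4 - 155/8) = 17161/32
PS = (1/2) * 131/2 * (155/8 - 3) = 17161/32
TS = CS + PS = 17161/32 + 17161/32 = 17161/16

17161/16


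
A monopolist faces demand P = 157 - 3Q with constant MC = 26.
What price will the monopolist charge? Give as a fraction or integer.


MR = 157 - 6Q
Set MR = MC: 157 - 6Q = 26
Q* = 131/6
Substitute into demand:
P* = 157 - 3*131/6 = 183/2

183/2


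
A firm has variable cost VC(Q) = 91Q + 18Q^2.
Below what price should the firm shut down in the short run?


AVC(Q) = VC(Q)/Q = 91 + 18Q
AVC is increasing in Q, so minimum AVC is at Q -> 0+.
Min AVC = 91
The firm should shut down if P < 91.

91


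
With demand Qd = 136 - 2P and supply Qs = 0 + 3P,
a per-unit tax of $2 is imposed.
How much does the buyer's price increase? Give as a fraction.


With a per-unit tax, the buyer's price increase depends on relative slopes.
Supply slope: d = 3, Demand slope: b = 2
Buyer's price increase = d * tax / (b + d)
= 3 * 2 / (2 + 3)
= 6 / 5 = 6/5

6/5


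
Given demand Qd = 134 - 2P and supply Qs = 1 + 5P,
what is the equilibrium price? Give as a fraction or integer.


At equilibrium, Qd = Qs.
134 - 2P = 1 + 5P
134 - 1 = 2P + 5P
133 = 7P
P* = 133/7 = 19

19


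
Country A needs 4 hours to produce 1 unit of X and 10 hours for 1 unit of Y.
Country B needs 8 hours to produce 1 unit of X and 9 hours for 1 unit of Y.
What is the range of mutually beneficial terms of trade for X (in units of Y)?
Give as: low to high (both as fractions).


Opportunity cost of X for Country A = hours_X / hours_Y = 4/10 = 2/5 units of Y
Opportunity cost of X for Country B = hours_X / hours_Y = 8/9 = 8/9 units of Y
Terms of trade must be between the two opportunity costs.
Range: 2/5 to 8/9

2/5 to 8/9


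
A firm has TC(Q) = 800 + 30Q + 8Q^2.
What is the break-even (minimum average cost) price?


AC(Q) = 800/Q + 30 + 8Q
To minimize: dAC/dQ = -800/Q^2 + 8 = 0
Q^2 = 800/8 = 100
Q* = 10
Min AC = 800/10 + 30 + 8*10
Min AC = 80 + 30 + 80 = 190

190


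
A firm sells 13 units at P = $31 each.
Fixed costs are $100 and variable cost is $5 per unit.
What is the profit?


Total Revenue = P * Q = 31 * 13 = $403
Total Cost = FC + VC*Q = 100 + 5*13 = $165
Profit = TR - TC = 403 - 165 = $238

$238


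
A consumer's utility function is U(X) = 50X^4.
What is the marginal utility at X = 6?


MU = dU/dX = 50*4*X^(4-1)
MU = 200*X^3
At X = 6:
MU = 200 * 6^3
MU = 200 * 216 = 43200

43200


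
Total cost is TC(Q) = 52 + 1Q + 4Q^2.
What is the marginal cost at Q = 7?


MC = dTC/dQ = 1 + 2*4*Q
At Q = 7:
MC = 1 + 8*7
MC = 1 + 56 = 57

57


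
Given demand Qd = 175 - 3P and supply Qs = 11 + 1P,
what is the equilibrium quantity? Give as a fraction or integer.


First find equilibrium price:
175 - 3P = 11 + 1P
P* = 164/4 = 41
Then substitute into demand:
Q* = 175 - 3 * 41 = 52

52


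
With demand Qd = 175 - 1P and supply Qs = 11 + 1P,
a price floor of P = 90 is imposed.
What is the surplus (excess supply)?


At P = 90:
Qd = 175 - 1*90 = 85
Qs = 11 + 1*90 = 101
Surplus = Qs - Qd = 101 - 85 = 16

16


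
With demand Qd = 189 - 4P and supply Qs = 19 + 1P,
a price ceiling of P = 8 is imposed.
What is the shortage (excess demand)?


At P = 8:
Qd = 189 - 4*8 = 157
Qs = 19 + 1*8 = 27
Shortage = Qd - Qs = 157 - 27 = 130

130


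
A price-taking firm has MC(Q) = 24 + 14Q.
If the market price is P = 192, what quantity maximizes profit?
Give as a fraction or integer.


In perfect competition, profit is maximized where P = MC.
192 = 24 + 14Q
168 = 14Q
Q* = 168/14 = 12

12


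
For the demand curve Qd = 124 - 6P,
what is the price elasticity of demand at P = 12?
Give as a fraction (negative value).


dQ/dP = -6
At P = 12: Q = 124 - 6*12 = 52
E = (dQ/dP)(P/Q) = (-6)(12/52) = -18/13

-18/13


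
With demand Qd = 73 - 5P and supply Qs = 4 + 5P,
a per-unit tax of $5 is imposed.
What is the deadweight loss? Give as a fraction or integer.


Pre-tax equilibrium quantity: Q* = 77/2
Post-tax equilibrium quantity: Q_tax = 26
Reduction in quantity: Q* - Q_tax = 25/2
DWL = (1/2) * tax * (Q* - Q_tax)
DWL = (1/2) * 5 * 25/2 = 125/4

125/4


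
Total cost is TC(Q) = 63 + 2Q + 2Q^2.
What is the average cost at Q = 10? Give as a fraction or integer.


TC(10) = 63 + 2*10 + 2*10^2
TC(10) = 63 + 20 + 200 = 283
AC = TC/Q = 283/10 = 283/10

283/10


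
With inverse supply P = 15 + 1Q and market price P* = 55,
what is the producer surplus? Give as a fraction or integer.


Minimum supply price (at Q=0): P_min = 15
Quantity supplied at P* = 55:
Q* = (55 - 15)/1 = 40
PS = (1/2) * Q* * (P* - P_min)
PS = (1/2) * 40 * (55 - 15)
PS = (1/2) * 40 * 40 = 800

800


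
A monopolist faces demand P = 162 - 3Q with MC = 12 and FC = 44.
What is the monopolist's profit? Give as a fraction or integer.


MR = MC: 162 - 6Q = 12
Q* = 25
P* = 162 - 3*25 = 87
Profit = (P* - MC)*Q* - FC
= (87 - 12)*25 - 44
= 75*25 - 44
= 1875 - 44 = 1831

1831


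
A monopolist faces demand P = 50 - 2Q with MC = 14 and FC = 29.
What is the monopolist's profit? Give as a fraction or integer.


MR = MC: 50 - 4Q = 14
Q* = 9
P* = 50 - 2*9 = 32
Profit = (P* - MC)*Q* - FC
= (32 - 14)*9 - 29
= 18*9 - 29
= 162 - 29 = 133

133


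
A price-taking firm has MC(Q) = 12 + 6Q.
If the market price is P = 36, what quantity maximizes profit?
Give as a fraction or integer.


In perfect competition, profit is maximized where P = MC.
36 = 12 + 6Q
24 = 6Q
Q* = 24/6 = 4

4


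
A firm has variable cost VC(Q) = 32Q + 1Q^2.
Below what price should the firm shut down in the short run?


AVC(Q) = VC(Q)/Q = 32 + 1Q
AVC is increasing in Q, so minimum AVC is at Q -> 0+.
Min AVC = 32
The firm should shut down if P < 32.

32


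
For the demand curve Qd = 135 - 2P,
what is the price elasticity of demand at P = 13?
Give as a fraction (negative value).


dQ/dP = -2
At P = 13: Q = 135 - 2*13 = 109
E = (dQ/dP)(P/Q) = (-2)(13/109) = -26/109

-26/109


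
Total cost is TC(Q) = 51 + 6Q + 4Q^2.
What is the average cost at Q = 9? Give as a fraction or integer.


TC(9) = 51 + 6*9 + 4*9^2
TC(9) = 51 + 54 + 324 = 429
AC = TC/Q = 429/9 = 143/3

143/3


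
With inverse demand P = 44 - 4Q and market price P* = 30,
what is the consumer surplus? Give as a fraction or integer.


Maximum willingness to pay (at Q=0): P_max = 44
Quantity demanded at P* = 30:
Q* = (44 - 30)/4 = 7/2
CS = (1/2) * Q* * (P_max - P*)
CS = (1/2) * 7/2 * (44 - 30)
CS = (1/2) * 7/2 * 14 = 49/2

49/2


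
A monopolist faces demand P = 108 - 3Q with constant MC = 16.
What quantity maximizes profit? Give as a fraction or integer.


TR = P*Q = (108 - 3Q)Q = 108Q - 3Q^2
MR = dTR/dQ = 108 - 6Q
Set MR = MC:
108 - 6Q = 16
92 = 6Q
Q* = 92/6 = 46/3

46/3


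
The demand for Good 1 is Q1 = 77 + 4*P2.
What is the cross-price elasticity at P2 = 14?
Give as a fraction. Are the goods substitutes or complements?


dQ1/dP2 = 4
At P2 = 14: Q1 = 77 + 4*14 = 133
Exy = (dQ1/dP2)(P2/Q1) = 4 * 14 / 133 = 8/19
Since Exy > 0, the goods are substitutes.

8/19 (substitutes)


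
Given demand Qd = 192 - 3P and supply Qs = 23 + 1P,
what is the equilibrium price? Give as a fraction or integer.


At equilibrium, Qd = Qs.
192 - 3P = 23 + 1P
192 - 23 = 3P + 1P
169 = 4P
P* = 169/4 = 169/4

169/4


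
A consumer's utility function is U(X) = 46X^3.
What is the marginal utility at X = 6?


MU = dU/dX = 46*3*X^(3-1)
MU = 138*X^2
At X = 6:
MU = 138 * 6^2
MU = 138 * 36 = 4968

4968


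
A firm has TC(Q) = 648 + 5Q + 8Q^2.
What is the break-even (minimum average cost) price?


AC(Q) = 648/Q + 5 + 8Q
To minimize: dAC/dQ = -648/Q^2 + 8 = 0
Q^2 = 648/8 = 81
Q* = 9
Min AC = 648/9 + 5 + 8*9
Min AC = 72 + 5 + 72 = 149

149


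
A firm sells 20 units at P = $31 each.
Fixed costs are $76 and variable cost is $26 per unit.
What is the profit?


Total Revenue = P * Q = 31 * 20 = $620
Total Cost = FC + VC*Q = 76 + 26*20 = $596
Profit = TR - TC = 620 - 596 = $24

$24


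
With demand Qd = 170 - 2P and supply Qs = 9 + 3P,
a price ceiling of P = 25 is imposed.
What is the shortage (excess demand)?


At P = 25:
Qd = 170 - 2*25 = 120
Qs = 9 + 3*25 = 84
Shortage = Qd - Qs = 120 - 84 = 36

36


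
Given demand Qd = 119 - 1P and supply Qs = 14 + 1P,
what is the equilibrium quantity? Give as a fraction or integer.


First find equilibrium price:
119 - 1P = 14 + 1P
P* = 105/2 = 105/2
Then substitute into demand:
Q* = 119 - 1 * 105/2 = 133/2

133/2


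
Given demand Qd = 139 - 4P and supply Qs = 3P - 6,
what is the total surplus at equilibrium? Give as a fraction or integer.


Find equilibrium: 139 - 4P = 3P - 6
139 + 6 = 7P
P* = 145/7 = 145/7
Q* = 3*145/7 - 6 = 393/7
Inverse demand: P = 139/4 - Q/4, so P_max = 139/4
Inverse supply: P = 2 + Q/3, so P_min = 2
CS = (1/2) * 393/7 * (139/4 - 145/7) = 154449/392
PS = (1/2) * 393/7 * (145/7 - 2) = 51483/98
TS = CS + PS = 154449/392 + 51483/98 = 51483/56

51483/56


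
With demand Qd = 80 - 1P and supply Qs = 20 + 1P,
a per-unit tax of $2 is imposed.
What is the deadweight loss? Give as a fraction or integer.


Pre-tax equilibrium quantity: Q* = 50
Post-tax equilibrium quantity: Q_tax = 49
Reduction in quantity: Q* - Q_tax = 1
DWL = (1/2) * tax * (Q* - Q_tax)
DWL = (1/2) * 2 * 1 = 1

1


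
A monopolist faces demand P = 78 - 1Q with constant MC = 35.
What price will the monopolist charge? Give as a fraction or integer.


MR = 78 - 2Q
Set MR = MC: 78 - 2Q = 35
Q* = 43/2
Substitute into demand:
P* = 78 - 1*43/2 = 113/2

113/2


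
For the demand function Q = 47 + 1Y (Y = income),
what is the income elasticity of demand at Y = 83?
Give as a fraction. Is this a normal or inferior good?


dQ/dY = 1
At Y = 83: Q = 47 + 1*83 = 130
Ey = (dQ/dY)(Y/Q) = 1 * 83 / 130 = 83/130
Since Ey > 0, this is a normal good.

83/130 (normal good)


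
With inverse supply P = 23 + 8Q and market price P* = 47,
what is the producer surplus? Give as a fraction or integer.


Minimum supply price (at Q=0): P_min = 23
Quantity supplied at P* = 47:
Q* = (47 - 23)/8 = 3
PS = (1/2) * Q* * (P* - P_min)
PS = (1/2) * 3 * (47 - 23)
PS = (1/2) * 3 * 24 = 36

36


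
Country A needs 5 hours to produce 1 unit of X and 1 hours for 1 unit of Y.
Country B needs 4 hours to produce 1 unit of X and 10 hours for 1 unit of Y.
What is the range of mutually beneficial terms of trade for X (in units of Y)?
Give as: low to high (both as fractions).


Opportunity cost of X for Country A = hours_X / hours_Y = 5/1 = 5 units of Y
Opportunity cost of X for Country B = hours_X / hours_Y = 4/10 = 2/5 units of Y
Terms of trade must be between the two opportunity costs.
Range: 2/5 to 5

2/5 to 5


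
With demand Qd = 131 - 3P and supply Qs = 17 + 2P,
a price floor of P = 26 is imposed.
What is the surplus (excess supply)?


At P = 26:
Qd = 131 - 3*26 = 53
Qs = 17 + 2*26 = 69
Surplus = Qs - Qd = 69 - 53 = 16

16


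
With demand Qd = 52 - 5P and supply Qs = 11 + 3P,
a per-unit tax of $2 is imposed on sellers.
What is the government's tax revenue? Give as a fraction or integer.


With tax on sellers, new supply: Qs' = 11 + 3(P - 2)
= 5 + 3P
New equilibrium quantity:
Q_new = 181/8
Tax revenue = tax * Q_new = 2 * 181/8 = 181/4

181/4


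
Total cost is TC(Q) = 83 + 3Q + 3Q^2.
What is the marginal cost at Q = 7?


MC = dTC/dQ = 3 + 2*3*Q
At Q = 7:
MC = 3 + 6*7
MC = 3 + 42 = 45

45


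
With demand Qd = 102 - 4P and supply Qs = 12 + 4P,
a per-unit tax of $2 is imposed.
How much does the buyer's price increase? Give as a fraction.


With a per-unit tax, the buyer's price increase depends on relative slopes.
Supply slope: d = 4, Demand slope: b = 4
Buyer's price increase = d * tax / (b + d)
= 4 * 2 / (4 + 4)
= 8 / 8 = 1

1


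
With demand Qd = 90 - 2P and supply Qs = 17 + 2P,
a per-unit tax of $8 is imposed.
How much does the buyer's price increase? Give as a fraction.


With a per-unit tax, the buyer's price increase depends on relative slopes.
Supply slope: d = 2, Demand slope: b = 2
Buyer's price increase = d * tax / (b + d)
= 2 * 8 / (2 + 2)
= 16 / 4 = 4

4


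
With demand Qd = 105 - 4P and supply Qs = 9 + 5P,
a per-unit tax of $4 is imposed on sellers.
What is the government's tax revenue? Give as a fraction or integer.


With tax on sellers, new supply: Qs' = 9 + 5(P - 4)
= 5P - 11
New equilibrium quantity:
Q_new = 481/9
Tax revenue = tax * Q_new = 4 * 481/9 = 1924/9

1924/9


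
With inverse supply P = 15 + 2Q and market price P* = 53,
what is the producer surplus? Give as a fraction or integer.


Minimum supply price (at Q=0): P_min = 15
Quantity supplied at P* = 53:
Q* = (53 - 15)/2 = 19
PS = (1/2) * Q* * (P* - P_min)
PS = (1/2) * 19 * (53 - 15)
PS = (1/2) * 19 * 38 = 361

361


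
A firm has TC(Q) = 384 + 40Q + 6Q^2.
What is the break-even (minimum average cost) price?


AC(Q) = 384/Q + 40 + 6Q
To minimize: dAC/dQ = -384/Q^2 + 6 = 0
Q^2 = 384/6 = 64
Q* = 8
Min AC = 384/8 + 40 + 6*8
Min AC = 48 + 40 + 48 = 136

136


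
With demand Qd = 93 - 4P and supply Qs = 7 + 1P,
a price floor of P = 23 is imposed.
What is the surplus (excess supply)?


At P = 23:
Qd = 93 - 4*23 = 1
Qs = 7 + 1*23 = 30
Surplus = Qs - Qd = 30 - 1 = 29

29


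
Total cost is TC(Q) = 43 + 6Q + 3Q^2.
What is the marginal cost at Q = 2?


MC = dTC/dQ = 6 + 2*3*Q
At Q = 2:
MC = 6 + 6*2
MC = 6 + 12 = 18

18


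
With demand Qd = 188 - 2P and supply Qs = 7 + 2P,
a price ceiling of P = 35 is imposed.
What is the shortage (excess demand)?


At P = 35:
Qd = 188 - 2*35 = 118
Qs = 7 + 2*35 = 77
Shortage = Qd - Qs = 118 - 77 = 41

41


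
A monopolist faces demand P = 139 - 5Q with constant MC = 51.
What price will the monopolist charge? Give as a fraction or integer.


MR = 139 - 10Q
Set MR = MC: 139 - 10Q = 51
Q* = 44/5
Substitute into demand:
P* = 139 - 5*44/5 = 95

95


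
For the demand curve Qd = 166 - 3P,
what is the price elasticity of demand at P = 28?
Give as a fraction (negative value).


dQ/dP = -3
At P = 28: Q = 166 - 3*28 = 82
E = (dQ/dP)(P/Q) = (-3)(28/82) = -42/41

-42/41


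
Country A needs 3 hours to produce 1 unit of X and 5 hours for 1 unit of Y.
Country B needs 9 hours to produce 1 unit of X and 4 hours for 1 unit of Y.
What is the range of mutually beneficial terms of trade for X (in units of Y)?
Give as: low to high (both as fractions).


Opportunity cost of X for Country A = hours_X / hours_Y = 3/5 = 3/5 units of Y
Opportunity cost of X for Country B = hours_X / hours_Y = 9/4 = 9/4 units of Y
Terms of trade must be between the two opportunity costs.
Range: 3/5 to 9/4

3/5 to 9/4


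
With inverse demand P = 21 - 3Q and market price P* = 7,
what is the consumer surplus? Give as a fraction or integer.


Maximum willingness to pay (at Q=0): P_max = 21
Quantity demanded at P* = 7:
Q* = (21 - 7)/3 = 14/3
CS = (1/2) * Q* * (P_max - P*)
CS = (1/2) * 14/3 * (21 - 7)
CS = (1/2) * 14/3 * 14 = 98/3

98/3


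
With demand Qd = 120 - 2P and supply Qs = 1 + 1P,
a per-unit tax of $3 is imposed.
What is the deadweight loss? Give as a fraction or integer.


Pre-tax equilibrium quantity: Q* = 122/3
Post-tax equilibrium quantity: Q_tax = 116/3
Reduction in quantity: Q* - Q_tax = 2
DWL = (1/2) * tax * (Q* - Q_tax)
DWL = (1/2) * 3 * 2 = 3

3


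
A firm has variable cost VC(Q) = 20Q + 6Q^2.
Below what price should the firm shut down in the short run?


AVC(Q) = VC(Q)/Q = 20 + 6Q
AVC is increasing in Q, so minimum AVC is at Q -> 0+.
Min AVC = 20
The firm should shut down if P < 20.

20


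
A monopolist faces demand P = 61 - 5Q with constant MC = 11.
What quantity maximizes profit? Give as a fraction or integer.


TR = P*Q = (61 - 5Q)Q = 61Q - 5Q^2
MR = dTR/dQ = 61 - 10Q
Set MR = MC:
61 - 10Q = 11
50 = 10Q
Q* = 50/10 = 5

5


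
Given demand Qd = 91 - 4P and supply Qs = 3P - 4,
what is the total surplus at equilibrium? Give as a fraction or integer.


Find equilibrium: 91 - 4P = 3P - 4
91 + 4 = 7P
P* = 95/7 = 95/7
Q* = 3*95/7 - 4 = 257/7
Inverse demand: P = 91/4 - Q/4, so P_max = 91/4
Inverse supply: P = 4/3 + Q/3, so P_min = 4/3
CS = (1/2) * 257/7 * (91/4 - 95/7) = 66049/392
PS = (1/2) * 257/7 * (95/7 - 4/3) = 66049/294
TS = CS + PS = 66049/392 + 66049/294 = 66049/168

66049/168


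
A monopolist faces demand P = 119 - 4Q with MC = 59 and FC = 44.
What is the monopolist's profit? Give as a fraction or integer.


MR = MC: 119 - 8Q = 59
Q* = 15/2
P* = 119 - 4*15/2 = 89
Profit = (P* - MC)*Q* - FC
= (89 - 59)*15/2 - 44
= 30*15/2 - 44
= 225 - 44 = 181

181


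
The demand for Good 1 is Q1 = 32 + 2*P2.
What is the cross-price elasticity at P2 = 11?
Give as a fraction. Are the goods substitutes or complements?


dQ1/dP2 = 2
At P2 = 11: Q1 = 32 + 2*11 = 54
Exy = (dQ1/dP2)(P2/Q1) = 2 * 11 / 54 = 11/27
Since Exy > 0, the goods are substitutes.

11/27 (substitutes)


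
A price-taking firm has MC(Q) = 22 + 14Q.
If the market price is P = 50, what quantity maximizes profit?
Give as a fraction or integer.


In perfect competition, profit is maximized where P = MC.
50 = 22 + 14Q
28 = 14Q
Q* = 28/14 = 2

2


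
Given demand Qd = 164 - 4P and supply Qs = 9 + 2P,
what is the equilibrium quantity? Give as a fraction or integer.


First find equilibrium price:
164 - 4P = 9 + 2P
P* = 155/6 = 155/6
Then substitute into demand:
Q* = 164 - 4 * 155/6 = 182/3

182/3


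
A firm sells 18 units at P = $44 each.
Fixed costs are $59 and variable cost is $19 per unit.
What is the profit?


Total Revenue = P * Q = 44 * 18 = $792
Total Cost = FC + VC*Q = 59 + 19*18 = $401
Profit = TR - TC = 792 - 401 = $391

$391


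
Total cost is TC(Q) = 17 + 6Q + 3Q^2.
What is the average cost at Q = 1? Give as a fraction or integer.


TC(1) = 17 + 6*1 + 3*1^2
TC(1) = 17 + 6 + 3 = 26
AC = TC/Q = 26/1 = 26

26


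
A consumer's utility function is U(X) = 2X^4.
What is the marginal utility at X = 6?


MU = dU/dX = 2*4*X^(4-1)
MU = 8*X^3
At X = 6:
MU = 8 * 6^3
MU = 8 * 216 = 1728

1728


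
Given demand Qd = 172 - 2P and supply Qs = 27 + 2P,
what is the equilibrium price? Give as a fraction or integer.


At equilibrium, Qd = Qs.
172 - 2P = 27 + 2P
172 - 27 = 2P + 2P
145 = 4P
P* = 145/4 = 145/4

145/4


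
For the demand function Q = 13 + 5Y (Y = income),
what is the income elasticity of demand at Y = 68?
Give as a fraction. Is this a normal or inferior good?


dQ/dY = 5
At Y = 68: Q = 13 + 5*68 = 353
Ey = (dQ/dY)(Y/Q) = 5 * 68 / 353 = 340/353
Since Ey > 0, this is a normal good.

340/353 (normal good)


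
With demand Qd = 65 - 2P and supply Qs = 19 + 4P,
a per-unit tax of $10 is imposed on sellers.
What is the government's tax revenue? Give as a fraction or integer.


With tax on sellers, new supply: Qs' = 19 + 4(P - 10)
= 4P - 21
New equilibrium quantity:
Q_new = 109/3
Tax revenue = tax * Q_new = 10 * 109/3 = 1090/3

1090/3


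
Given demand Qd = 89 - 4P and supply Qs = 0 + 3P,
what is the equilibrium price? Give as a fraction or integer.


At equilibrium, Qd = Qs.
89 - 4P = 0 + 3P
89 - 0 = 4P + 3P
89 = 7P
P* = 89/7 = 89/7

89/7


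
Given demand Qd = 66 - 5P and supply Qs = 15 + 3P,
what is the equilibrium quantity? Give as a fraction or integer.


First find equilibrium price:
66 - 5P = 15 + 3P
P* = 51/8 = 51/8
Then substitute into demand:
Q* = 66 - 5 * 51/8 = 273/8

273/8


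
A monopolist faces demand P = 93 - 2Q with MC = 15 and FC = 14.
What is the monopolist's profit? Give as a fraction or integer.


MR = MC: 93 - 4Q = 15
Q* = 39/2
P* = 93 - 2*39/2 = 54
Profit = (P* - MC)*Q* - FC
= (54 - 15)*39/2 - 14
= 39*39/2 - 14
= 1521/2 - 14 = 1493/2

1493/2


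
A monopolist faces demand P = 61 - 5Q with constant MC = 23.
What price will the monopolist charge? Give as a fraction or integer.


MR = 61 - 10Q
Set MR = MC: 61 - 10Q = 23
Q* = 19/5
Substitute into demand:
P* = 61 - 5*19/5 = 42

42


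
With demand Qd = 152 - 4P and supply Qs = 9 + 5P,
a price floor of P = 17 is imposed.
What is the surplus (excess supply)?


At P = 17:
Qd = 152 - 4*17 = 84
Qs = 9 + 5*17 = 94
Surplus = Qs - Qd = 94 - 84 = 10

10


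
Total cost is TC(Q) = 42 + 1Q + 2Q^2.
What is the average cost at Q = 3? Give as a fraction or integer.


TC(3) = 42 + 1*3 + 2*3^2
TC(3) = 42 + 3 + 18 = 63
AC = TC/Q = 63/3 = 21

21


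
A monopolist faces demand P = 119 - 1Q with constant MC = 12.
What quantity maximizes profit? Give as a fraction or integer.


TR = P*Q = (119 - 1Q)Q = 119Q - 1Q^2
MR = dTR/dQ = 119 - 2Q
Set MR = MC:
119 - 2Q = 12
107 = 2Q
Q* = 107/2 = 107/2

107/2


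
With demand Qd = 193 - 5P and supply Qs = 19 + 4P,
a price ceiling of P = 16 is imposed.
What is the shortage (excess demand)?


At P = 16:
Qd = 193 - 5*16 = 113
Qs = 19 + 4*16 = 83
Shortage = Qd - Qs = 113 - 83 = 30

30


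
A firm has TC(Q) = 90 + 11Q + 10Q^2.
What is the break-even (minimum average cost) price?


AC(Q) = 90/Q + 11 + 10Q
To minimize: dAC/dQ = -90/Q^2 + 10 = 0
Q^2 = 90/10 = 9
Q* = 3
Min AC = 90/3 + 11 + 10*3
Min AC = 30 + 11 + 30 = 71

71


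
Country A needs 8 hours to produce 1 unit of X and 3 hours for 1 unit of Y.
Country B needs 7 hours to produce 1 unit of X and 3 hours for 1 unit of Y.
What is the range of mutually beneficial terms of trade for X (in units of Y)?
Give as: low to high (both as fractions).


Opportunity cost of X for Country A = hours_X / hours_Y = 8/3 = 8/3 units of Y
Opportunity cost of X for Country B = hours_X / hours_Y = 7/3 = 7/3 units of Y
Terms of trade must be between the two opportunity costs.
Range: 7/3 to 8/3

7/3 to 8/3


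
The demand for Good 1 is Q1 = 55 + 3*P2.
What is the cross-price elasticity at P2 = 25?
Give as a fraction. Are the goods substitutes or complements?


dQ1/dP2 = 3
At P2 = 25: Q1 = 55 + 3*25 = 130
Exy = (dQ1/dP2)(P2/Q1) = 3 * 25 / 130 = 15/26
Since Exy > 0, the goods are substitutes.

15/26 (substitutes)


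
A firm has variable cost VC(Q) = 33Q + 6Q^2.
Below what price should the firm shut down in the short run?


AVC(Q) = VC(Q)/Q = 33 + 6Q
AVC is increasing in Q, so minimum AVC is at Q -> 0+.
Min AVC = 33
The firm should shut down if P < 33.

33


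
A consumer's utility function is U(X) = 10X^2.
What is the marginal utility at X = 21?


MU = dU/dX = 10*2*X^(2-1)
MU = 20*X^1
At X = 21:
MU = 20 * 21^1
MU = 20 * 21 = 420

420


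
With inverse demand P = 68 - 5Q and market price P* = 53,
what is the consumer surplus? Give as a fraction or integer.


Maximum willingness to pay (at Q=0): P_max = 68
Quantity demanded at P* = 53:
Q* = (68 - 53)/5 = 3
CS = (1/2) * Q* * (P_max - P*)
CS = (1/2) * 3 * (68 - 53)
CS = (1/2) * 3 * 15 = 45/2

45/2


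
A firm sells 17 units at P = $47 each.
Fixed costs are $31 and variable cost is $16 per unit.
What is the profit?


Total Revenue = P * Q = 47 * 17 = $799
Total Cost = FC + VC*Q = 31 + 16*17 = $303
Profit = TR - TC = 799 - 303 = $496

$496


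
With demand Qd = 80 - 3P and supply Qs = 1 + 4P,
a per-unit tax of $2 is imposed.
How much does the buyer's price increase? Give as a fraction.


With a per-unit tax, the buyer's price increase depends on relative slopes.
Supply slope: d = 4, Demand slope: b = 3
Buyer's price increase = d * tax / (b + d)
= 4 * 2 / (3 + 4)
= 8 / 7 = 8/7

8/7


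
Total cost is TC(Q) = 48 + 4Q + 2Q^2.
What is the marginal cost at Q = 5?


MC = dTC/dQ = 4 + 2*2*Q
At Q = 5:
MC = 4 + 4*5
MC = 4 + 20 = 24

24


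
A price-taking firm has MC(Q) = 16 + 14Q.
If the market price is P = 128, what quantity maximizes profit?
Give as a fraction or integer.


In perfect competition, profit is maximized where P = MC.
128 = 16 + 14Q
112 = 14Q
Q* = 112/14 = 8

8


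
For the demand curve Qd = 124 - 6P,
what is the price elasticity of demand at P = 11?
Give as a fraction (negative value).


dQ/dP = -6
At P = 11: Q = 124 - 6*11 = 58
E = (dQ/dP)(P/Q) = (-6)(11/58) = -33/29

-33/29


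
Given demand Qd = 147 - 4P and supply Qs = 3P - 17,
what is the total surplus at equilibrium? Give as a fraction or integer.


Find equilibrium: 147 - 4P = 3P - 17
147 + 17 = 7P
P* = 164/7 = 164/7
Q* = 3*164/7 - 17 = 373/7
Inverse demand: P = 147/4 - Q/4, so P_max = 147/4
Inverse supply: P = 17/3 + Q/3, so P_min = 17/3
CS = (1/2) * 373/7 * (147/4 - 164/7) = 139129/392
PS = (1/2) * 373/7 * (164/7 - 17/3) = 139129/294
TS = CS + PS = 139129/392 + 139129/294 = 139129/168

139129/168


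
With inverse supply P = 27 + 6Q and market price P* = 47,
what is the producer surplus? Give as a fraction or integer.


Minimum supply price (at Q=0): P_min = 27
Quantity supplied at P* = 47:
Q* = (47 - 27)/6 = 10/3
PS = (1/2) * Q* * (P* - P_min)
PS = (1/2) * 10/3 * (47 - 27)
PS = (1/2) * 10/3 * 20 = 100/3

100/3


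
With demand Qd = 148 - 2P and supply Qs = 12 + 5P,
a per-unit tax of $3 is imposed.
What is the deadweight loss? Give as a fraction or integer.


Pre-tax equilibrium quantity: Q* = 764/7
Post-tax equilibrium quantity: Q_tax = 734/7
Reduction in quantity: Q* - Q_tax = 30/7
DWL = (1/2) * tax * (Q* - Q_tax)
DWL = (1/2) * 3 * 30/7 = 45/7

45/7


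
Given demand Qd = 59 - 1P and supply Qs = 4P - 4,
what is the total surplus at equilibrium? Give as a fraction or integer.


Find equilibrium: 59 - 1P = 4P - 4
59 + 4 = 5P
P* = 63/5 = 63/5
Q* = 4*63/5 - 4 = 232/5
Inverse demand: P = 59 - Q/1, so P_max = 59
Inverse supply: P = 1 + Q/4, so P_min = 1
CS = (1/2) * 232/5 * (59 - 63/5) = 26912/25
PS = (1/2) * 232/5 * (63/5 - 1) = 6728/25
TS = CS + PS = 26912/25 + 6728/25 = 6728/5

6728/5


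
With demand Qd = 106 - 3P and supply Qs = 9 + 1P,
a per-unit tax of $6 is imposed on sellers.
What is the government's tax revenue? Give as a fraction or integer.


With tax on sellers, new supply: Qs' = 9 + 1(P - 6)
= 3 + 1P
New equilibrium quantity:
Q_new = 115/4
Tax revenue = tax * Q_new = 6 * 115/4 = 345/2

345/2


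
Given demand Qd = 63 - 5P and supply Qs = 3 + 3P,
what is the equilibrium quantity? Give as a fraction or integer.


First find equilibrium price:
63 - 5P = 3 + 3P
P* = 60/8 = 15/2
Then substitute into demand:
Q* = 63 - 5 * 15/2 = 51/2

51/2


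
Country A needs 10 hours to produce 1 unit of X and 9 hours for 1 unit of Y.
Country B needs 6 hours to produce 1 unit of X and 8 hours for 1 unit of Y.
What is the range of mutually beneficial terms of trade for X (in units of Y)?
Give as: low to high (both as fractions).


Opportunity cost of X for Country A = hours_X / hours_Y = 10/9 = 10/9 units of Y
Opportunity cost of X for Country B = hours_X / hours_Y = 6/8 = 3/4 units of Y
Terms of trade must be between the two opportunity costs.
Range: 3/4 to 10/9

3/4 to 10/9


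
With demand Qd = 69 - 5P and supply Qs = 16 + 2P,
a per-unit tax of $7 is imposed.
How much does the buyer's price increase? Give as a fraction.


With a per-unit tax, the buyer's price increase depends on relative slopes.
Supply slope: d = 2, Demand slope: b = 5
Buyer's price increase = d * tax / (b + d)
= 2 * 7 / (5 + 2)
= 14 / 7 = 2

2


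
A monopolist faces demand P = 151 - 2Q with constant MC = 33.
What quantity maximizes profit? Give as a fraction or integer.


TR = P*Q = (151 - 2Q)Q = 151Q - 2Q^2
MR = dTR/dQ = 151 - 4Q
Set MR = MC:
151 - 4Q = 33
118 = 4Q
Q* = 118/4 = 59/2

59/2


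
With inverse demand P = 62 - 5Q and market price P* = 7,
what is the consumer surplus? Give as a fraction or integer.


Maximum willingness to pay (at Q=0): P_max = 62
Quantity demanded at P* = 7:
Q* = (62 - 7)/5 = 11
CS = (1/2) * Q* * (P_max - P*)
CS = (1/2) * 11 * (62 - 7)
CS = (1/2) * 11 * 55 = 605/2

605/2


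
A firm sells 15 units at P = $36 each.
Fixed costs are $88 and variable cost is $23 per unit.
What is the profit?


Total Revenue = P * Q = 36 * 15 = $540
Total Cost = FC + VC*Q = 88 + 23*15 = $433
Profit = TR - TC = 540 - 433 = $107

$107


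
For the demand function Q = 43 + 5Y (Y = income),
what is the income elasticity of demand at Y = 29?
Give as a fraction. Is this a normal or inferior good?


dQ/dY = 5
At Y = 29: Q = 43 + 5*29 = 188
Ey = (dQ/dY)(Y/Q) = 5 * 29 / 188 = 145/188
Since Ey > 0, this is a normal good.

145/188 (normal good)


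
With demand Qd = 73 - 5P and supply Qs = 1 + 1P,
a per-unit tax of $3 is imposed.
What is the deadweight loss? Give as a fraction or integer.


Pre-tax equilibrium quantity: Q* = 13
Post-tax equilibrium quantity: Q_tax = 21/2
Reduction in quantity: Q* - Q_tax = 5/2
DWL = (1/2) * tax * (Q* - Q_tax)
DWL = (1/2) * 3 * 5/2 = 15/4

15/4


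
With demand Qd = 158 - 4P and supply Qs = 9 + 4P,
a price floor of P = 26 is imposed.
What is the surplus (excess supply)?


At P = 26:
Qd = 158 - 4*26 = 54
Qs = 9 + 4*26 = 113
Surplus = Qs - Qd = 113 - 54 = 59

59


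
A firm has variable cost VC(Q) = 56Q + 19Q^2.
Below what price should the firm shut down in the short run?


AVC(Q) = VC(Q)/Q = 56 + 19Q
AVC is increasing in Q, so minimum AVC is at Q -> 0+.
Min AVC = 56
The firm should shut down if P < 56.

56


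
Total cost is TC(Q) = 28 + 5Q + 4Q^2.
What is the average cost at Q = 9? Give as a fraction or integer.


TC(9) = 28 + 5*9 + 4*9^2
TC(9) = 28 + 45 + 324 = 397
AC = TC/Q = 397/9 = 397/9

397/9


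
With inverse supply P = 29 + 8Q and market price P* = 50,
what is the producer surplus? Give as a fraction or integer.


Minimum supply price (at Q=0): P_min = 29
Quantity supplied at P* = 50:
Q* = (50 - 29)/8 = 21/8
PS = (1/2) * Q* * (P* - P_min)
PS = (1/2) * 21/8 * (50 - 29)
PS = (1/2) * 21/8 * 21 = 441/16

441/16


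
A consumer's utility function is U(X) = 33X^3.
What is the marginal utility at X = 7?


MU = dU/dX = 33*3*X^(3-1)
MU = 99*X^2
At X = 7:
MU = 99 * 7^2
MU = 99 * 49 = 4851

4851


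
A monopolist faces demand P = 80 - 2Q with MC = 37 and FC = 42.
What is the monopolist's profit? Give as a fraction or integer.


MR = MC: 80 - 4Q = 37
Q* = 43/4
P* = 80 - 2*43/4 = 117/2
Profit = (P* - MC)*Q* - FC
= (117/2 - 37)*43/4 - 42
= 43/2*43/4 - 42
= 1849/8 - 42 = 1513/8

1513/8


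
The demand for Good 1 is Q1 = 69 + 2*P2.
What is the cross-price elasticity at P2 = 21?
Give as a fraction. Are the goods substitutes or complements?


dQ1/dP2 = 2
At P2 = 21: Q1 = 69 + 2*21 = 111
Exy = (dQ1/dP2)(P2/Q1) = 2 * 21 / 111 = 14/37
Since Exy > 0, the goods are substitutes.

14/37 (substitutes)


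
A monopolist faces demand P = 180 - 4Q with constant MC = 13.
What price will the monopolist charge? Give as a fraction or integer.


MR = 180 - 8Q
Set MR = MC: 180 - 8Q = 13
Q* = 167/8
Substitute into demand:
P* = 180 - 4*167/8 = 193/2

193/2


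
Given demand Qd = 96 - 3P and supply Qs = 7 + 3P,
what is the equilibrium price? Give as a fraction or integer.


At equilibrium, Qd = Qs.
96 - 3P = 7 + 3P
96 - 7 = 3P + 3P
89 = 6P
P* = 89/6 = 89/6

89/6


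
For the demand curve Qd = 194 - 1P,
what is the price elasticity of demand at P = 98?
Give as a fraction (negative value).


dQ/dP = -1
At P = 98: Q = 194 - 1*98 = 96
E = (dQ/dP)(P/Q) = (-1)(98/96) = -49/48

-49/48


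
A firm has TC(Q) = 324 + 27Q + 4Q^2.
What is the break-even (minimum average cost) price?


AC(Q) = 324/Q + 27 + 4Q
To minimize: dAC/dQ = -324/Q^2 + 4 = 0
Q^2 = 324/4 = 81
Q* = 9
Min AC = 324/9 + 27 + 4*9
Min AC = 36 + 27 + 36 = 99

99


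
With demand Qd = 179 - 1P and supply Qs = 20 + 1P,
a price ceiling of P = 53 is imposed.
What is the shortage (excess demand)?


At P = 53:
Qd = 179 - 1*53 = 126
Qs = 20 + 1*53 = 73
Shortage = Qd - Qs = 126 - 73 = 53

53


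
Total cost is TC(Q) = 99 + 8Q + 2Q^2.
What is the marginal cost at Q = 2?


MC = dTC/dQ = 8 + 2*2*Q
At Q = 2:
MC = 8 + 4*2
MC = 8 + 8 = 16

16


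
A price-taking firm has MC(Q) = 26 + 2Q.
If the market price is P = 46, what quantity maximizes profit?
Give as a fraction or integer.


In perfect competition, profit is maximized where P = MC.
46 = 26 + 2Q
20 = 2Q
Q* = 20/2 = 10

10


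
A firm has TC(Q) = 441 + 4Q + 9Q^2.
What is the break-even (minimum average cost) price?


AC(Q) = 441/Q + 4 + 9Q
To minimize: dAC/dQ = -441/Q^2 + 9 = 0
Q^2 = 441/9 = 49
Q* = 7
Min AC = 441/7 + 4 + 9*7
Min AC = 63 + 4 + 63 = 130

130


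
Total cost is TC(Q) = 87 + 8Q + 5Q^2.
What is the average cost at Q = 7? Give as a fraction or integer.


TC(7) = 87 + 8*7 + 5*7^2
TC(7) = 87 + 56 + 245 = 388
AC = TC/Q = 388/7 = 388/7

388/7


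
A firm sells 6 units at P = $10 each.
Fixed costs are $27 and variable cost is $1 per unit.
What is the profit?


Total Revenue = P * Q = 10 * 6 = $60
Total Cost = FC + VC*Q = 27 + 1*6 = $33
Profit = TR - TC = 60 - 33 = $27

$27


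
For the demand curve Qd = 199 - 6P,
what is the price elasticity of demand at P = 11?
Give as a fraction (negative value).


dQ/dP = -6
At P = 11: Q = 199 - 6*11 = 133
E = (dQ/dP)(P/Q) = (-6)(11/133) = -66/133

-66/133


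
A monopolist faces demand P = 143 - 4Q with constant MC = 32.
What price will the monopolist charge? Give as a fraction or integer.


MR = 143 - 8Q
Set MR = MC: 143 - 8Q = 32
Q* = 111/8
Substitute into demand:
P* = 143 - 4*111/8 = 175/2

175/2


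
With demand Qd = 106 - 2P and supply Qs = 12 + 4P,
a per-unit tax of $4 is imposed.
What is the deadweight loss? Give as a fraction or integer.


Pre-tax equilibrium quantity: Q* = 224/3
Post-tax equilibrium quantity: Q_tax = 208/3
Reduction in quantity: Q* - Q_tax = 16/3
DWL = (1/2) * tax * (Q* - Q_tax)
DWL = (1/2) * 4 * 16/3 = 32/3

32/3


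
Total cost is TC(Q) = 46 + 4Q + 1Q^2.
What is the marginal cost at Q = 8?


MC = dTC/dQ = 4 + 2*1*Q
At Q = 8:
MC = 4 + 2*8
MC = 4 + 16 = 20

20


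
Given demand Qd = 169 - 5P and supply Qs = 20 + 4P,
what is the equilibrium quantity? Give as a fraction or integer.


First find equilibrium price:
169 - 5P = 20 + 4P
P* = 149/9 = 149/9
Then substitute into demand:
Q* = 169 - 5 * 149/9 = 776/9

776/9


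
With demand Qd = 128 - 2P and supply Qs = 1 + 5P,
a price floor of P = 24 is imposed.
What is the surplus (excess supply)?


At P = 24:
Qd = 128 - 2*24 = 80
Qs = 1 + 5*24 = 121
Surplus = Qs - Qd = 121 - 80 = 41

41
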